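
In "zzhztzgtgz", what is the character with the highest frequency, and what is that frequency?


Input: 'zzhztzgtgz'
Operation: tally each character
Counts: 'g':2, 'h':1, 't':2, 'z':5
Maximum: 'z' appears 5 times


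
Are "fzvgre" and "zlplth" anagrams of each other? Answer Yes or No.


String 1: 'fzvgre' -> sorted: 'efgrvz'
String 2: 'zlplth' -> sorted: 'hllptz'
Compare sorted forms: 'efgrvz' != 'hllptz'
Anagram: No


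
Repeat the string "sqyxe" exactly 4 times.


Input string: 'sqyxe'
Operation: repeat 4 times
Concatenation: 'sqyxe' + 'sqyxe' + 'sqyxe' + 'sqyxe'
Result: sqyxesqyxesqyxesqyxe


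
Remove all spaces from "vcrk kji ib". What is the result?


Input string: 'vcrk kji ib'
Operation: remove all spaces
Words: 'vcrk', 'kji', 'ib'
Join without spaces: vcrkkjiib


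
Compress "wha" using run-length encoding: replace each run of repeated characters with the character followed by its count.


Input: 'wha'
Operation: identify consecutive runs
Runs: 'w' -> w1, 'h' -> h1, 'a' -> a1
Encoded: w1h1a1


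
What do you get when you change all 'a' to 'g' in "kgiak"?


Input string: 'kgiak'
Operation: replace 'a' with 'g'
Positions of 'a': 3
After replacement: kgigk


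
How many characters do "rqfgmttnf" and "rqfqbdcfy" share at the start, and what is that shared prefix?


String 1: 'rqfgmttnf'
String 2: 'rqfqbdcfy'
Compare position by position:
pos 0: 'r' vs 'r' match
pos 1: 'q' vs 'q' match
pos 2: 'f' vs 'f' match
pos 3: 'g' vs 'q' differ -> stop
Longest common prefix: "rqf" (length 3)


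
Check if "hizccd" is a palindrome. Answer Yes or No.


Input string: 'hizccd'
Reversed: 'dcczih'
Compare pairs: s[0]='h' vs s[5]='d' (mismatch), s[1]='i' vs s[4]='c' (mismatch), s[2]='z' vs s[3]='c' (mismatch)
Palindrome: No


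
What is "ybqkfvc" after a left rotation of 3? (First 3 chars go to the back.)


Input: 'ybqkfvc', shift = 3
Operation: split at index 3 and swap parts
Front part s[0:3] = 'ybq'
Back part s[3:] = 'kfvc'
Rotated = back + front = 'kfvc' + 'ybq'
Result: kfvcybq


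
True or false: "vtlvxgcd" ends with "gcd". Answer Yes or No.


Input string: 'vtlvxgcd'
Suffix to check: 'gcd'
Last 3 characters of input: 'gcd'
Match: True
Result: Yes


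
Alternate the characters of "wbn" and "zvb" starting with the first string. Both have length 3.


String 1: 'wbn'
String 2: 'zvb'
Operation: alternate characters
Pairs: 'w'+'z', 'b'+'v', 'n'+'b'
Result: wzbvnb


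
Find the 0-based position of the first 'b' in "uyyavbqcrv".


Input string: 'uyyavbqcrv'
Target: 'b'
Scanning left to right: s[0]='u', s[1]='y', s[2]='y', s[3]='a', s[4]='v', s[5]='b'
First match at index: 5


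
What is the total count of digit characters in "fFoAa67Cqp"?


Input string: 'fFoAa67Cqp'
Operation: count digit characters (0-9)
Scan: 'f', 'F', 'o', 'A', 'a', '6'(digit), '7'(digit), 'C', 'q', 'p'
Digits found: 2
Result: 2


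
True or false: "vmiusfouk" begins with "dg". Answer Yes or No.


Input string: 'vmiusfouk'
Prefix to check: 'dg'
First 2 characters of input: 'vm'
Match: False
Result: No


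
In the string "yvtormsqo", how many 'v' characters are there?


Input string: 'yvtormsqo'
Target character: 'v'
Scan each position: s[1]='v'
Matches found at indices: 1
Total: 1


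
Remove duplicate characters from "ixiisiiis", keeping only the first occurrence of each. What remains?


Input: 'ixiisiiis'
Operation: keep first occurrence of each character
Scan: s[0]='i' new -> keep; s[1]='x' new -> keep; s[2]='i' seen -> skip; s[3]='i' seen -> skip; s[4]='s' new -> keep; s[5]='i' seen -> skip; s[6]='i' seen -> skip; s[7]='i' seen -> skip; s[8]='s' seen -> skip
Result: ixs


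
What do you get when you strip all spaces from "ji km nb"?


Input string: 'ji km nb'
Operation: remove all spaces
Words: 'ji', 'km', 'nb'
Join without spaces: jikmnb


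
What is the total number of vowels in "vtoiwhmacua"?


Input string: 'vtoiwhmacua'
Operation: count vowels (a, e, i, o, u)
Scan: s[0]='v', s[1]='t', s[2]='o' (vowel), s[3]='i' (vowel), s[4]='w', s[5]='h', s[6]='m', s[7]='a' (vowel), s[8]='c', s[9]='u' (vowel), s[10]='a' (vowel)
Vowels found: 5
Result: 5


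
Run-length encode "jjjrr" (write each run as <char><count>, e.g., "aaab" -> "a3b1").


Input: 'jjjrr'
Operation: identify consecutive runs
Runs: 'jjj' -> j3, 'rr' -> r2
Encoded: j3r2


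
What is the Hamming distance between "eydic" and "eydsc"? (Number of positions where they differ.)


String 1: 'eydic'
String 2: 'eydsc'
Compare each position: pos 0: 'e'=='e', pos 1: 'y'=='y', pos 2: 'd'=='d', pos 3: 'i'!='s', pos 4: 'c'=='c'
Differing positions: 1
Hamming distance: 1


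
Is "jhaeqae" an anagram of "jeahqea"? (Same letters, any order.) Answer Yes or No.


String 1: 'jeahqea' -> sorted: 'aaeehjq'
String 2: 'jhaeqae' -> sorted: 'aaeehjq'
Compare sorted forms: 'aaeehjq' == 'aaeehjq'
Anagram: Yes


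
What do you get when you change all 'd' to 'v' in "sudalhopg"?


Input string: 'sudalhopg'
Operation: replace 'd' with 'v'
Positions of 'd': 2
After replacement: suvalhopg


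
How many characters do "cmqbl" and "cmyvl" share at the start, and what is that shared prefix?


String 1: 'cmqbl'
String 2: 'cmyvl'
Compare position by position:
pos 0: 'c' vs 'c' match
pos 1: 'm' vs 'm' match
pos 2: 'q' vs 'y' differ -> stop
Longest common prefix: "cm" (length 2)


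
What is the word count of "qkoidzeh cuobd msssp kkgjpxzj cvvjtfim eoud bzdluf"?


Input string: 'qkoidzeh cuobd msssp kkgjpxzj cvvjtfim eoud bzdluf'
Operation: split by spaces
Words found: 'qkoidzeh', 'cuobd', 'msssp', 'kkgjpxzj', 'cvvjtfim', 'eoud', 'bzdluf'
Word count: 7


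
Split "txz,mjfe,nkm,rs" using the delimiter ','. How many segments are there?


Input string: 'txz,mjfe,nkm,rs'
Delimiter: ','
Split result: 'txz', 'mjfe', 'nkm', 'rs'
Number of parts: 4


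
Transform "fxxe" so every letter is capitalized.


Input string: 'fxxe'
Operation: convert each letter to uppercase
Mapping: 'f'->'F', 'x'->'X', 'x'->'X', 'e'->'E'
Result: FXXE


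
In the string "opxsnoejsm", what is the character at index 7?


Input string: 'opxsnoejsm'
Operation: get character at index 7
Index mapping: s[0]='o', s[1]='p', s[2]='x', s[3]='s', s[4]='n', s[5]='o', s[6]='e', s[7]='j'
Result: 'j'


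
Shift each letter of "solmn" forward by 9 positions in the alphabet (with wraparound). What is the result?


Input: 'solmn', shift = 9
Operation: for each letter, (position + 9) mod 26
Mapping: 's'(18+9=27, 27 mod 26=1)->'b', 'o'(14+9=23)->'x', 'l'(11+9=20)->'u', 'm'(12+9=21)->'v', 'n'(13+9=22)->'w'
Result: bxuvw


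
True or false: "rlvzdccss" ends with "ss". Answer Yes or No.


Input string: 'rlvzdccss'
Suffix to check: 'ss'
Last 2 characters of input: 'ss'
Match: True
Result: Yes


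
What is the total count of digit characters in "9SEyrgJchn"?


Input string: '9SEyrgJchn'
Operation: count digit characters (0-9)
Scan: '9'(digit), 'S', 'E', 'y', 'r', 'g', 'J', 'c', 'h', 'n'
Digits found: 1
Result: 1


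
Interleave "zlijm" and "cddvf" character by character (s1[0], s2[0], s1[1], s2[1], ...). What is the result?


String 1: 'zlijm'
String 2: 'cddvf'
Operation: alternate characters
Pairs: 'z'+'c', 'l'+'d', 'i'+'d', 'j'+'v', 'm'+'f'
Result: zcldidjvmf


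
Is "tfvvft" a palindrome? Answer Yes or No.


Input string: 'tfvvft'
Reversed: 'tfvvft'
Compare pairs: s[0]='t' vs s[5]='t' (match), s[1]='f' vs s[4]='f' (match), s[2]='v' vs s[3]='v' (match)
Palindrome: Yes


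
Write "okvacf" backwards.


Input string: 'okvacf'
Operation: reverse character order
Original order: 'o' -> 'k' -> 'v' -> 'a' -> 'c' -> 'f'
Reversed order: 'f' -> 'c' -> 'a' -> 'v' -> 'k' -> 'o'
Result: fcavko


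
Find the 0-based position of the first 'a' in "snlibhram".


Input string: 'snlibhram'
Target: 'a'
Scanning left to right: s[0]='s', s[1]='n', s[2]='l', s[3]='i', s[4]='b', s[5]='h', s[6]='r', s[7]='a'
First match at index: 7


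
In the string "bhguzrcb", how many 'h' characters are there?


Input string: 'bhguzrcb'
Target character: 'h'
Scan each position: s[1]='h'
Matches found at indices: 1
Total: 1


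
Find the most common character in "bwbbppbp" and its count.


Input: 'bwbbppbp'
Operation: tally each character
Counts: 'b':4, 'p':3, 'w':1
Maximum: 'b' appears 4 times


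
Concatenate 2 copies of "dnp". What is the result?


Input string: 'dnp'
Operation: repeat 2 times
Concatenation: 'dnp' + 'dnp'
Result: dnpdnp


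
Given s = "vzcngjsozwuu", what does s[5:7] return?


Input string: 'vzcngjsozwuu'
Operation: slice [5:7]
Extract characters: s[5]='j', s[6]='s'
Result: js


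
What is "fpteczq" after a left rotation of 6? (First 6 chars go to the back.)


Input: 'fpteczq', shift = 6
Operation: split at index 6 and swap parts
Front part s[0:6] = 'fptecz'
Back part s[6:] = 'q'
Rotated = back + front = 'q' + 'fptecz'
Result: qfptecz


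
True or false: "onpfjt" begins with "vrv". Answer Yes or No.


Input string: 'onpfjt'
Prefix to check: 'vrv'
First 3 characters of input: 'onp'
Match: False
Result: No


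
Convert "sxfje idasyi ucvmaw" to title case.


Input string: 'sxfje idasyi ucvmaw'
Operation: capitalize first letter of each word
Word transformations: 'sxfje'->'Sxfje', 'idasyi'->'Idasyi', 'ucvmaw'->'Ucvmaw'
Result: Sxfje Idasyi Ucvmaw


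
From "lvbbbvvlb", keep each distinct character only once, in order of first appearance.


Input: 'lvbbbvvlb'
Operation: keep first occurrence of each character
Scan: s[0]='l' new -> keep; s[1]='v' new -> keep; s[2]='b' new -> keep; s[3]='b' seen -> skip; s[4]='b' seen -> skip; s[5]='v' seen -> skip; s[6]='v' seen -> skip; s[7]='l' seen -> skip; s[8]='b' seen -> skip
Result: lvb


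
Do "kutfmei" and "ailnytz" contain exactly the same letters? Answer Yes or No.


String 1: 'kutfmei' -> sorted: 'efikmtu'
String 2: 'ailnytz' -> sorted: 'ailntyz'
Compare sorted forms: 'efikmtu' != 'ailntyz'
Anagram: No


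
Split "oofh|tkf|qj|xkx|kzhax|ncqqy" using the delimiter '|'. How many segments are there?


Input string: 'oofh|tkf|qj|xkx|kzhax|ncqqy'
Delimiter: '|'
Split result: 'oofh', 'tkf', 'qj', 'xkx', 'kzhax', 'ncqqy'
Number of parts: 6


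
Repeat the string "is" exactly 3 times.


Input string: 'is'
Operation: repeat 3 times
Concatenation: 'is' + 'is' + 'is'
Result: isisis


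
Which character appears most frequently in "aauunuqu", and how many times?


Input: 'aauunuqu'
Operation: tally each character
Counts: 'a':2, 'n':1, 'q':1, 'u':4
Maximum: 'u' appears 4 times


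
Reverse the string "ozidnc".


Input string: 'ozidnc'
Operation: reverse character order
Original order: 'o' -> 'z' -> 'i' -> 'd' -> 'n' -> 'c'
Reversed order: 'c' -> 'n' -> 'd' -> 'i' -> 'z' -> 'o'
Result: cndizo


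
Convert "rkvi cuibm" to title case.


Input string: 'rkvi cuibm'
Operation: capitalize first letter of each word
Word transformations: 'rkvi'->'Rkvi', 'cuibm'->'Cuibm'
Result: Rkvi Cuibm


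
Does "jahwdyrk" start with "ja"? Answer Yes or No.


Input string: 'jahwdyrk'
Prefix to check: 'ja'
First 2 characters of input: 'ja'
Match: True
Result: Yes


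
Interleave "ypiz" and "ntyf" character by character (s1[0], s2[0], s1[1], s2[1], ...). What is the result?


String 1: 'ypiz'
String 2: 'ntyf'
Operation: alternate characters
Pairs: 'y'+'n', 'p'+'t', 'i'+'y', 'z'+'f'
Result: ynptiyzf


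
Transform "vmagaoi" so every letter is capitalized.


Input string: 'vmagaoi'
Operation: convert each letter to uppercase
Mapping: 'v'->'V', 'm'->'M', 'a'->'A', 'g'->'G', 'a'->'A', 'o'->'O', 'i'->'I'
Result: VMAGAOI


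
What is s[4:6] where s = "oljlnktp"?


Input string: 'oljlnktp'
Operation: slice [4:6]
Extract characters: s[4]='n', s[5]='k'
Result: nk


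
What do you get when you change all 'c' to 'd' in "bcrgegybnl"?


Input string: 'bcrgegybnl'
Operation: replace 'c' with 'd'
Positions of 'c': 1
After replacement: bdrgegybnl


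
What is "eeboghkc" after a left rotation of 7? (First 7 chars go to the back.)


Input: 'eeboghkc', shift = 7
Operation: split at index 7 and swap parts
Front part s[0:7] = 'eeboghk'
Back part s[7:] = 'c'
Rotated = back + front = 'c' + 'eeboghk'
Result: ceeboghk


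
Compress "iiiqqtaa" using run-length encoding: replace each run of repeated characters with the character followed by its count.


Input: 'iiiqqtaa'
Operation: identify consecutive runs
Runs: 'iii' -> i3, 'qq' -> q2, 't' -> t1, 'aa' -> a2
Encoded: i3q2t1a2


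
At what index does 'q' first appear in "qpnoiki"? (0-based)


Input string: 'qpnoiki'
Target: 'q'
Scanning left to right: s[0]='q'
First match at index: 0


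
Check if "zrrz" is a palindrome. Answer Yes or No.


Input string: 'zrrz'
Reversed: 'zrrz'
Compare pairs: s[0]='z' vs s[3]='z' (match), s[1]='r' vs s[2]='r' (match)
Palindrome: Yes


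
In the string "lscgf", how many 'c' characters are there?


Input string: 'lscgf'
Target character: 'c'
Scan each position: s[2]='c'
Matches found at indices: 2
Total: 1


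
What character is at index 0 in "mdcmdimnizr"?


Input string: 'mdcmdimnizr'
Operation: get character at index 0
Index mapping: s[0]='m'
Result: 'm'


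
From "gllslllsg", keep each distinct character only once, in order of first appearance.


Input: 'gllslllsg'
Operation: keep first occurrence of each character
Scan: s[0]='g' new -> keep; s[1]='l' new -> keep; s[2]='l' seen -> skip; s[3]='s' new -> keep; s[4]='l' seen -> skip; s[5]='l' seen -> skip; s[6]='l' seen -> skip; s[7]='s' seen -> skip; s[8]='g' seen -> skip
Result: gls


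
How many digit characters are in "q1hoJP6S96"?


Input string: 'q1hoJP6S96'
Operation: count digit characters (0-9)
Scan: 'q', '1'(digit), 'h', 'o', 'J', 'P', '6'(digit), 'S', '9'(digit), '6'(digit)
Digits found: 4
Result: 4


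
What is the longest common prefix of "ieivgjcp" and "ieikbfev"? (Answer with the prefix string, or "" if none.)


String 1: 'ieivgjcp'
String 2: 'ieikbfev'
Compare position by position:
pos 0: 'i' vs 'i' match
pos 1: 'e' vs 'e' match
pos 2: 'i' vs 'i' match
pos 3: 'v' vs 'k' differ -> stop
Longest common prefix: "iei" (length 3)


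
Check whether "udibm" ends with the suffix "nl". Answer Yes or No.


Input string: 'udibm'
Suffix to check: 'nl'
Last 2 characters of input: 'bm'
Match: False
Result: No


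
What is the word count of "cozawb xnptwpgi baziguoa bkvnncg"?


Input string: 'cozawb xnptwpgi baziguoa bkvnncg'
Operation: split by spaces
Words found: 'cozawb', 'xnptwpgi', 'baziguoa', 'bkvnncg'
Word count: 4


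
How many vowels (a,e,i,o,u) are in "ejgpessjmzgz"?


Input string: 'ejgpessjmzgz'
Operation: count vowels (a, e, i, o, u)
Scan: s[0]='e' (vowel), s[1]='j', s[2]='g', s[3]='p', s[4]='e' (vowel), s[5]='s', s[6]='s', s[7]='j', s[8]='m', s[9]='z', s[10]='g', s[11]='z'
Vowels found: 2
Result: 2


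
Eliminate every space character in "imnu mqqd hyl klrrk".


Input string: 'imnu mqqd hyl klrrk'
Operation: remove all spaces
Words: 'imnu', 'mqqd', 'hyl', 'klrrk'
Join without spaces: imnumqqdhylklrrk


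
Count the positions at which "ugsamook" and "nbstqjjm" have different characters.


String 1: 'ugsamook'
String 2: 'nbstqjjm'
Compare each position: pos 0: 'u'!='n', pos 1: 'g'!='b', pos 2: 's'=='s', pos 3: 'a'!='t', pos 4: 'm'!='q', pos 5: 'o'!='j', pos 6: 'o'!='j', pos 7: 'k'!='m'
Differing positions: 7
Hamming distance: 7


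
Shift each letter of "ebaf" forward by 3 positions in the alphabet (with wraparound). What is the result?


Input: 'ebaf', shift = 3
Operation: for each letter, (position + 3) mod 26
Mapping: 'e'(4+3=7)->'h', 'b'(1+3=4)->'e', 'a'(0+3=3)->'d', 'f'(5+3=8)->'i'
Result: hedi


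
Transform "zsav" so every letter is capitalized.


Input string: 'zsav'
Operation: convert each letter to uppercase
Mapping: 'z'->'Z', 's'->'S', 'a'->'A', 'v'->'V'
Result: ZSAV


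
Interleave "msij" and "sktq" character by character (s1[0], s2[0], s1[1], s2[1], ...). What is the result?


String 1: 'msij'
String 2: 'sktq'
Operation: alternate characters
Pairs: 'm'+'s', 's'+'k', 'i'+'t', 'j'+'q'
Result: msskitjq


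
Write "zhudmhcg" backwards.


Input string: 'zhudmhcg'
Operation: reverse character order
Original order: 'z' -> 'h' -> 'u' -> 'd' -> 'm' -> 'h' -> 'c' -> 'g'
Reversed order: 'g' -> 'c' -> 'h' -> 'm' -> 'd' -> 'u' -> 'h' -> 'z'
Result: gchmduhz


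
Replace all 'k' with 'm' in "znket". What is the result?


Input string: 'znket'
Operation: replace 'k' with 'm'
Positions of 'k': 2
After replacement: znmet


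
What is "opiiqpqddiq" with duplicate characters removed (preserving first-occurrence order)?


Input: 'opiiqpqddiq'
Operation: keep first occurrence of each character
Scan: s[0]='o' new -> keep; s[1]='p' new -> keep; s[2]='i' new -> keep; s[3]='i' seen -> skip; s[4]='q' new -> keep; s[5]='p' seen -> skip; s[6]='q' seen -> skip; s[7]='d' new -> keep; s[8]='d' seen -> skip; s[9]='i' seen -> skip; s[10]='q' seen -> skip
Result: opiqd


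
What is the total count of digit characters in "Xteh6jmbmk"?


Input string: 'Xteh6jmbmk'
Operation: count digit characters (0-9)
Scan: 'X', 't', 'e', 'h', '6'(digit), 'j', 'm', 'b', 'm', 'k'
Digits found: 1
Result: 1


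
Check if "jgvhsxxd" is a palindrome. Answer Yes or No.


Input string: 'jgvhsxxd'
Reversed: 'dxxshvgj'
Compare pairs: s[0]='j' vs s[7]='d' (mismatch), s[1]='g' vs s[6]='x' (mismatch), s[2]='v' vs s[5]='x' (mismatch), s[3]='h' vs s[4]='s' (mismatch)
Palindrome: No


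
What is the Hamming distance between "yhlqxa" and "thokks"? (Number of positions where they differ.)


String 1: 'yhlqxa'
String 2: 'thokks'
Compare each position: pos 0: 'y'!='t', pos 1: 'h'=='h', pos 2: 'l'!='o', pos 3: 'q'!='k', pos 4: 'x'!='k', pos 5: 'a'!='s'
Differing positions: 5
Hamming distance: 5


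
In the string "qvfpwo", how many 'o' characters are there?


Input string: 'qvfpwo'
Target character: 'o'
Scan each position: s[5]='o'
Matches found at indices: 5
Total: 1


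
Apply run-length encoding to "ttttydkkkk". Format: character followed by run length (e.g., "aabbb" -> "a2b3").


Input: 'ttttydkkkk'
Operation: identify consecutive runs
Runs: 'tttt' -> t4, 'y' -> y1, 'd' -> d1, 'kkkk' -> k4
Encoded: t4y1d1k4


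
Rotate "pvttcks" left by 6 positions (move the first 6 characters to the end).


Input: 'pvttcks', shift = 6
Operation: split at index 6 and swap parts
Front part s[0:6] = 'pvttck'
Back part s[6:] = 's'
Rotated = back + front = 's' + 'pvttck'
Result: spvttck


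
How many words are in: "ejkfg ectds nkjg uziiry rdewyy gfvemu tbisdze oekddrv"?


Input string: 'ejkfg ectds nkjg uziiry rdewyy gfvemu tbisdze oekddrv'
Operation: split by spaces
Words found: 'ejkfg', 'ectds', 'nkjg', 'uziiry', 'rdewyy', 'gfvemu', 'tbisdze', 'oekddrv'
Word count: 8


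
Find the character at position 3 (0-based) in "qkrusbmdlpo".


Input string: 'qkrusbmdlpo'
Operation: get character at index 3
Index mapping: s[0]='q', s[1]='k', s[2]='r', s[3]='u'
Result: 'u'


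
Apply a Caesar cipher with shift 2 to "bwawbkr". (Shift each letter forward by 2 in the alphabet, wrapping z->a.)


Input: 'bwawbkr', shift = 2
Operation: for each letter, (position + 2) mod 26
Mapping: 'b'(1+2=3)->'d', 'w'(22+2=24)->'y', 'a'(0+2=2)->'c', 'w'(22+2=24)->'y', 'b'(1+2=3)->'d', 'k'(10+2=12)->'m', 'r'(17+2=19)->'t'
Result: dycydmt


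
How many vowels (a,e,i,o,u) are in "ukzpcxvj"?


Input string: 'ukzpcxvj'
Operation: count vowels (a, e, i, o, u)
Scan: s[0]='u' (vowel), s[1]='k', s[2]='z', s[3]='p', s[4]='c', s[5]='x', s[6]='v', s[7]='j'
Vowels found: 1
Result: 1


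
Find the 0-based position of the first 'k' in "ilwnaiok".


Input string: 'ilwnaiok'
Target: 'k'
Scanning left to right: s[0]='i', s[1]='l', s[2]='w', s[3]='n', s[4]='a', s[5]='i', s[6]='o', s[7]='k'
First match at index: 7


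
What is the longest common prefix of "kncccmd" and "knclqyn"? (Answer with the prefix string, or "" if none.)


String 1: 'kncccmd'
String 2: 'knclqyn'
Compare position by position:
pos 0: 'k' vs 'k' match
pos 1: 'n' vs 'n' match
pos 2: 'c' vs 'c' match
pos 3: 'c' vs 'l' differ -> stop
Longest common prefix: "knc" (length 3)


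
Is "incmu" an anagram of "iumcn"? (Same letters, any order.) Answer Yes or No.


String 1: 'iumcn' -> sorted: 'cimnu'
String 2: 'incmu' -> sorted: 'cimnu'
Compare sorted forms: 'cimnu' == 'cimnu'
Anagram: Yes


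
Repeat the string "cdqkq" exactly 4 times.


Input string: 'cdqkq'
Operation: repeat 4 times
Concatenation: 'cdqkq' + 'cdqkq' + 'cdqkq' + 'cdqkq'
Result: cdqkqcdqkqcdqkqcdqkq


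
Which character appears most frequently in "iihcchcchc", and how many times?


Input: 'iihcchcchc'
Operation: tally each character
Counts: 'c':5, 'h':3, 'i':2
Maximum: 'c' appears 5 times


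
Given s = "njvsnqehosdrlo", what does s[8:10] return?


Input string: 'njvsnqehosdrlo'
Operation: slice [8:10]
Extract characters: s[8]='o', s[9]='s'
Result: os


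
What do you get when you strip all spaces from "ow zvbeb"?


Input string: 'ow zvbeb'
Operation: remove all spaces
Words: 'ow', 'zvbeb'
Join without spaces: owzvbeb


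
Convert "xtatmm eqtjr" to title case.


Input string: 'xtatmm eqtjr'
Operation: capitalize first letter of each word
Word transformations: 'xtatmm'->'Xtatmm', 'eqtjr'->'Eqtjr'
Result: Xtatmm Eqtjr


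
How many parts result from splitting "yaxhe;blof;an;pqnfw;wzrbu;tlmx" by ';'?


Input string: 'yaxhe;blof;an;pqnfw;wzrbu;tlmx'
Delimiter: ';'
Split result: 'yaxhe', 'blof', 'an', 'pqnfw', 'wzrbu', 'tlmx'
Number of parts: 6


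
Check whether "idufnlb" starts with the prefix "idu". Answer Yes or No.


Input string: 'idufnlb'
Prefix to check: 'idu'
First 3 characters of input: 'idu'
Match: True
Result: Yes


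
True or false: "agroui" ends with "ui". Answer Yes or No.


Input string: 'agroui'
Suffix to check: 'ui'
Last 2 characters of input: 'ui'
Match: True
Result: Yes


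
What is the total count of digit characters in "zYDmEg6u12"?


Input string: 'zYDmEg6u12'
Operation: count digit characters (0-9)
Scan: 'z', 'Y', 'D', 'm', 'E', 'g', '6'(digit), 'u', '1'(digit), '2'(digit)
Digits found: 3
Result: 3


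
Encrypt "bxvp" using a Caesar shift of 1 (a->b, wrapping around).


Input: 'bxvp', shift = 1
Operation: for each letter, (position + 1) mod 26
Mapping: 'b'(1+1=2)->'c', 'x'(23+1=24)->'y', 'v'(21+1=22)->'w', 'p'(15+1=16)->'q'
Result: cywq


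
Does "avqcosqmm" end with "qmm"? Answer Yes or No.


Input string: 'avqcosqmm'
Suffix to check: 'qmm'
Last 3 characters of input: 'qmm'
Match: True
Result: Yes


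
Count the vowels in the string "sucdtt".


Input string: 'sucdtt'
Operation: count vowels (a, e, i, o, u)
Scan: s[0]='s', s[1]='u' (vowel), s[2]='c', s[3]='d', s[4]='t', s[5]='t'
Vowels found: 1
Result: 1


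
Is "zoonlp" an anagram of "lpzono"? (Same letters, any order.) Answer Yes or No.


String 1: 'lpzono' -> sorted: 'lnoopz'
String 2: 'zoonlp' -> sorted: 'lnoopz'
Compare sorted forms: 'lnoopz' == 'lnoopz'
Anagram: Yes


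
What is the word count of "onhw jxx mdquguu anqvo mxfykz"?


Input string: 'onhw jxx mdquguu anqvo mxfykz'
Operation: split by spaces
Words found: 'onhw', 'jxx', 'mdquguu', 'anqvo', 'mxfykz'
Word count: 5


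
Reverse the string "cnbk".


Input string: 'cnbk'
Operation: reverse character order
Original order: 'c' -> 'n' -> 'b' -> 'k'
Reversed order: 'k' -> 'b' -> 'n' -> 'c'
Result: kbnc


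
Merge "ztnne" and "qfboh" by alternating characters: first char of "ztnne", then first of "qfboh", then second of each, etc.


String 1: 'ztnne'
String 2: 'qfboh'
Operation: alternate characters
Pairs: 'z'+'q', 't'+'f', 'n'+'b', 'n'+'o', 'e'+'h'
Result: zqtfnbnoeh


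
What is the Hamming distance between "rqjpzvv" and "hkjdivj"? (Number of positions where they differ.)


String 1: 'rqjpzvv'
String 2: 'hkjdivj'
Compare each position: pos 0: 'r'!='h', pos 1: 'q'!='k', pos 2: 'j'=='j', pos 3: 'p'!='d', pos 4: 'z'!='i', pos 5: 'v'=='v', pos 6: 'v'!='j'
Differing positions: 5
Hamming distance: 5


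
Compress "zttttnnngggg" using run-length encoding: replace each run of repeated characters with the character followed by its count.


Input: 'zttttnnngggg'
Operation: identify consecutive runs
Runs: 'z' -> z1, 'tttt' -> t4, 'nnn' -> n3, 'gggg' -> g4
Encoded: z1t4n3g4


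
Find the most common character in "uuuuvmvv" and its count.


Input: 'uuuuvmvv'
Operation: tally each character
Counts: 'm':1, 'u':4, 'v':3
Maximum: 'u' appears 4 times


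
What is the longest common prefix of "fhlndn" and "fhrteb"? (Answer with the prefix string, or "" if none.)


String 1: 'fhlndn'
String 2: 'fhrteb'
Compare position by position:
pos 0: 'f' vs 'f' match
pos 1: 'h' vs 'h' match
pos 2: 'l' vs 'r' differ -> stop
Longest common prefix: "fh" (length 2)


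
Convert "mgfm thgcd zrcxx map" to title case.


Input string: 'mgfm thgcd zrcxx map'
Operation: capitalize first letter of each word
Word transformations: 'mgfm'->'Mgfm', 'thgcd'->'Thgcd', 'zrcxx'->'Zrcxx', 'map'->'Map'
Result: Mgfm Thgcd Zrcxx Map


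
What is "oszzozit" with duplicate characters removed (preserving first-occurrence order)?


Input: 'oszzozit'
Operation: keep first occurrence of each character
Scan: s[0]='o' new -> keep; s[1]='s' new -> keep; s[2]='z' new -> keep; s[3]='z' seen -> skip; s[4]='o' seen -> skip; s[5]='z' seen -> skip; s[6]='i' new -> keep; s[7]='t' new -> keep
Result: oszit


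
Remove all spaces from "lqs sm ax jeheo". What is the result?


Input string: 'lqs sm ax jeheo'
Operation: remove all spaces
Words: 'lqs', 'sm', 'ax', 'jeheo'
Join without spaces: lqssmaxjeheo


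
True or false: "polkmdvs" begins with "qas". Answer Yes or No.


Input string: 'polkmdvs'
Prefix to check: 'qas'
First 3 characters of input: 'pol'
Match: False
Result: No


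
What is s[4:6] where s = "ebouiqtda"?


Input string: 'ebouiqtda'
Operation: slice [4:6]
Extract characters: s[4]='i', s[5]='q'
Result: iq


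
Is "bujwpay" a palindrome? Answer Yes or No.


Input string: 'bujwpay'
Reversed: 'yapwjub'
Compare pairs: s[0]='b' vs s[6]='y' (mismatch), s[1]='u' vs s[5]='a' (mismatch), s[2]='j' vs s[4]='p' (mismatch)
Palindrome: No


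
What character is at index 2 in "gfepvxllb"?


Input string: 'gfepvxllb'
Operation: get character at index 2
Index mapping: s[0]='g', s[1]='f', s[2]='e'
Result: 'e'


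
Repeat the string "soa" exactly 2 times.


Input string: 'soa'
Operation: repeat 2 times
Concatenation: 'soa' + 'soa'
Result: soasoa


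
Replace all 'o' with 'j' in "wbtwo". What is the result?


Input string: 'wbtwo'
Operation: replace 'o' with 'j'
Positions of 'o': 4
After replacement: wbtwj


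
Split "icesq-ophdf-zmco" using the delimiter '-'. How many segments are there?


Input string: 'icesq-ophdf-zmco'
Delimiter: '-'
Split result: 'icesq', 'ophdf', 'zmco'
Number of parts: 3


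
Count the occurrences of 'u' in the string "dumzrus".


Input string: 'dumzrus'
Target character: 'u'
Scan each position: s[1]='u', s[5]='u'
Matches found at indices: 1, 5
Total: 2


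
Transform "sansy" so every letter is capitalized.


Input string: 'sansy'
Operation: convert each letter to uppercase
Mapping: 's'->'S', 'a'->'A', 'n'->'N', 's'->'S', 'y'->'Y'
Result: SANSY


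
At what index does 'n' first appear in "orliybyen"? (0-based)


Input string: 'orliybyen'
Target: 'n'
Scanning left to right: s[0]='o', s[1]='r', s[2]='l', s[3]='i', s[4]='y', s[5]='b', s[6]='y', s[7]='e', s[8]='n'
First match at index: 8


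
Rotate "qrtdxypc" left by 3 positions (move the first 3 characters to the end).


Input: 'qrtdxypc', shift = 3
Operation: split at index 3 and swap parts
Front part s[0:3] = 'qrt'
Back part s[3:] = 'dxypc'
Rotated = back + front = 'dxypc' + 'qrt'
Result: dxypcqrt


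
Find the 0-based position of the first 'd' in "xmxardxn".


Input string: 'xmxardxn'
Target: 'd'
Scanning left to right: s[0]='x', s[1]='m', s[2]='x', s[3]='a', s[4]='r', s[5]='d'
First match at index: 5


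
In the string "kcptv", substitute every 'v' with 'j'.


Input string: 'kcptv'
Operation: replace 'v' with 'j'
Positions of 'v': 4
After replacement: kcptj


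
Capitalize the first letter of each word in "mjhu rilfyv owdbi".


Input string: 'mjhu rilfyv owdbi'
Operation: capitalize first letter of each word
Word transformations: 'mjhu'->'Mjhu', 'rilfyv'->'Rilfyv', 'owdbi'->'Owdbi'
Result: Mjhu Rilfyv Owdbi


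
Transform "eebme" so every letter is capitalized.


Input string: 'eebme'
Operation: convert each letter to uppercase
Mapping: 'e'->'E', 'e'->'E', 'b'->'B', 'm'->'M', 'e'->'E'
Result: EEBME


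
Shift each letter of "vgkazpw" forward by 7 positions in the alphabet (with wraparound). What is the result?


Input: 'vgkazpw', shift = 7
Operation: for each letter, (position + 7) mod 26
Mapping: 'v'(21+7=28, 28 mod 26=2)->'c', 'g'(6+7=13)->'n', 'k'(10+7=17)->'r', 'a'(0+7=7)->'h', 'z'(25+7=32, 32 mod 26=6)->'g', 'p'(15+7=22)->'w', 'w'(22+7=29, 29 mod 26=3)->'d'
Result: cnrhgwd


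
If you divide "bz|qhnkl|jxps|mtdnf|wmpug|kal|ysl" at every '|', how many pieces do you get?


Input string: 'bz|qhnkl|jxps|mtdnf|wmpug|kal|ysl'
Delimiter: '|'
Split result: 'bz', 'qhnkl', 'jxps', 'mtdnf', 'wmpug', 'kal', 'ysl'
Number of parts: 7


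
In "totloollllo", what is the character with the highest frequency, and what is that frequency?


Input: 'totloollllo'
Operation: tally each character
Counts: 'l':5, 'o':4, 't':2
Maximum: 'l' appears 5 times


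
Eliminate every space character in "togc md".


Input string: 'togc md'
Operation: remove all spaces
Words: 'togc', 'md'
Join without spaces: togcmd


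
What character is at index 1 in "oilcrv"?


Input string: 'oilcrv'
Operation: get character at index 1
Index mapping: s[0]='o', s[1]='i'
Result: 'i'


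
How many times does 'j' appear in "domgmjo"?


Input string: 'domgmjo'
Target character: 'j'
Scan each position: s[5]='j'
Matches found at indices: 5
Total: 1


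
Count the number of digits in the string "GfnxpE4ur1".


Input string: 'GfnxpE4ur1'
Operation: count digit characters (0-9)
Scan: 'G', 'f', 'n', 'x', 'p', 'E', '4'(digit), 'u', 'r', '1'(digit)
Digits found: 2
Result: 2


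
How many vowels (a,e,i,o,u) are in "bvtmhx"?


Input string: 'bvtmhx'
Operation: count vowels (a, e, i, o, u)
Scan: s[0]='b', s[1]='v', s[2]='t', s[3]='m', s[4]='h', s[5]='x'
Vowels found: 0
Result: 0


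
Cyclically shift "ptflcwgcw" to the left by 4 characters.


Input: 'ptflcwgcw', shift = 4
Operation: split at index 4 and swap parts
Front part s[0:4] = 'ptfl'
Back part s[4:] = 'cwgcw'
Rotated = back + front = 'cwgcw' + 'ptfl'
Result: cwgcwptfl


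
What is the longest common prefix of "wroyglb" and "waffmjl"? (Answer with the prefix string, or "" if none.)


String 1: 'wroyglb'
String 2: 'waffmjl'
Compare position by position:
pos 0: 'w' vs 'w' match
pos 1: 'r' vs 'a' differ -> stop
Longest common prefix: "w" (length 1)


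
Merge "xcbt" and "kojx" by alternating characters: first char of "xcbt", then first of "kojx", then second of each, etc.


String 1: 'xcbt'
String 2: 'kojx'
Operation: alternate characters
Pairs: 'x'+'k', 'c'+'o', 'b'+'j', 't'+'x'
Result: xkcobjtx


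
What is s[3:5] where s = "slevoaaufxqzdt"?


Input string: 'slevoaaufxqzdt'
Operation: slice [3:5]
Extract characters: s[3]='v', s[4]='o'
Result: vo


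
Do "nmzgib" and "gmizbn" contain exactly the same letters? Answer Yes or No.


String 1: 'nmzgib' -> sorted: 'bgimnz'
String 2: 'gmizbn' -> sorted: 'bgimnz'
Compare sorted forms: 'bgimnz' == 'bgimnz'
Anagram: Yes


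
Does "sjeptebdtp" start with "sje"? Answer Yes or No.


Input string: 'sjeptebdtp'
Prefix to check: 'sje'
First 3 characters of input: 'sje'
Match: True
Result: Yes


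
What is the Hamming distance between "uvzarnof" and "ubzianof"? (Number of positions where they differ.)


String 1: 'uvzarnof'
String 2: 'ubzianof'
Compare each position: pos 0: 'u'=='u', pos 1: 'v'!='b', pos 2: 'z'=='z', pos 3: 'a'!='i', pos 4: 'r'!='a', pos 5: 'n'=='n', pos 6: 'o'=='o', pos 7: 'f'=='f'
Differing positions: 3
Hamming distance: 3


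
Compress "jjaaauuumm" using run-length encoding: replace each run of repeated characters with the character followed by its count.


Input: 'jjaaauuumm'
Operation: identify consecutive runs
Runs: 'jj' -> j2, 'aaa' -> a3, 'uuu' -> u3, 'mm' -> m2
Encoded: j2a3u3m2


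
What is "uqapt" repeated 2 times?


Input string: 'uqapt'
Operation: repeat 2 times
Concatenation: 'uqapt' + 'uqapt'
Result: uqaptuqapt


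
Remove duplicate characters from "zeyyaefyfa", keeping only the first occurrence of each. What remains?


Input: 'zeyyaefyfa'
Operation: keep first occurrence of each character
Scan: s[0]='z' new -> keep; s[1]='e' new -> keep; s[2]='y' new -> keep; s[3]='y' seen -> skip; s[4]='a' new -> keep; s[5]='e' seen -> skip; s[6]='f' new -> keep; s[7]='y' seen -> skip; s[8]='f' seen -> skip; s[9]='a' seen -> skip
Result: zeyaf


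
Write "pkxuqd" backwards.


Input string: 'pkxuqd'
Operation: reverse character order
Original order: 'p' -> 'k' -> 'x' -> 'u' -> 'q' -> 'd'
Reversed order: 'd' -> 'q' -> 'u' -> 'x' -> 'k' -> 'p'
Result: dquxkp


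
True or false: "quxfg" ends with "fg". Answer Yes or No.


Input string: 'quxfg'
Suffix to check: 'fg'
Last 2 characters of input: 'fg'
Match: True
Result: Yes


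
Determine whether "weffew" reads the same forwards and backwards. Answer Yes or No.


Input string: 'weffew'
Reversed: 'weffew'
Compare pairs: s[0]='w' vs s[5]='w' (match), s[1]='e' vs s[4]='e' (match), s[2]='f' vs s[3]='f' (match)
Palindrome: Yes


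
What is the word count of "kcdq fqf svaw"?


Input string: 'kcdq fqf svaw'
Operation: split by spaces
Words found: 'kcdq', 'fqf', 'svaw'
Word count: 3


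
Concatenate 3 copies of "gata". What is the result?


Input string: 'gata'
Operation: repeat 3 times
Concatenation: 'gata' + 'gata' + 'gata'
Result: gatagatagata


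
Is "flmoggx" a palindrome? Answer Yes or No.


Input string: 'flmoggx'
Reversed: 'xggomlf'
Compare pairs: s[0]='f' vs s[6]='x' (mismatch), s[1]='l' vs s[5]='g' (mismatch), s[2]='m' vs s[4]='g' (mismatch)
Palindrome: No


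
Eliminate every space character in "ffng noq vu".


Input string: 'ffng noq vu'
Operation: remove all spaces
Words: 'ffng', 'noq', 'vu'
Join without spaces: ffngnoqvu


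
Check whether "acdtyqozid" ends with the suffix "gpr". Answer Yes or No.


Input string: 'acdtyqozid'
Suffix to check: 'gpr'
Last 3 characters of input: 'zid'
Match: False
Result: No


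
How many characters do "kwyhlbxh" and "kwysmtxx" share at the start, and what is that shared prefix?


String 1: 'kwyhlbxh'
String 2: 'kwysmtxx'
Compare position by position:
pos 0: 'k' vs 'k' match
pos 1: 'w' vs 'w' match
pos 2: 'y' vs 'y' match
pos 3: 'h' vs 's' differ -> stop
Longest common prefix: "kwy" (length 3)


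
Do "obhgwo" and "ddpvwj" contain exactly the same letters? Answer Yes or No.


String 1: 'obhgwo' -> sorted: 'bghoow'
String 2: 'ddpvwj' -> sorted: 'ddjpvw'
Compare sorted forms: 'bghoow' != 'ddjpvw'
Anagram: No


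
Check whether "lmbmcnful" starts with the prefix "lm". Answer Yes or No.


Input string: 'lmbmcnful'
Prefix to check: 'lm'
First 2 characters of input: 'lm'
Match: True
Result: Yes


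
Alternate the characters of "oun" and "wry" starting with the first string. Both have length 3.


String 1: 'oun'
String 2: 'wry'
Operation: alternate characters
Pairs: 'o'+'w', 'u'+'r', 'n'+'y'
Result: owurny


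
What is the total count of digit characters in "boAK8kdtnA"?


Input string: 'boAK8kdtnA'
Operation: count digit characters (0-9)
Scan: 'b', 'o', 'A', 'K', '8'(digit), 'k', 'd', 't', 'n', 'A'
Digits found: 1
Result: 1


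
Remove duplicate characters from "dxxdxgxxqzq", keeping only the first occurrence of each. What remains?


Input: 'dxxdxgxxqzq'
Operation: keep first occurrence of each character
Scan: s[0]='d' new -> keep; s[1]='x' new -> keep; s[2]='x' seen -> skip; s[3]='d' seen -> skip; s[4]='x' seen -> skip; s[5]='g' new -> keep; s[6]='x' seen -> skip; s[7]='x' seen -> skip; s[8]='q' new -> keep; s[9]='z' new -> keep; s[10]='q' seen -> skip
Result: dxgqz


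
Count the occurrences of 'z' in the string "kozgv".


Input string: 'kozgv'
Target character: 'z'
Scan each position: s[2]='z'
Matches found at indices: 2
Total: 1


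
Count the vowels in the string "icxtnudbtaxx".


Input string: 'icxtnudbtaxx'
Operation: count vowels (a, e, i, o, u)
Scan: s[0]='i' (vowel), s[1]='c', s[2]='x', s[3]='t', s[4]='n', s[5]='u' (vowel), s[6]='d', s[7]='b', s[8]='t', s[9]='a' (vowel), s[10]='x', s[11]='x'
Vowels found: 3
Result: 3


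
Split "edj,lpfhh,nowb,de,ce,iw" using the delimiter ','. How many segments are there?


Input string: 'edj,lpfhh,nowb,de,ce,iw'
Delimiter: ','
Split result: 'edj', 'lpfhh', 'nowb', 'de', 'ce', 'iw'
Number of parts: 6


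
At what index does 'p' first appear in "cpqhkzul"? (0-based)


Input string: 'cpqhkzul'
Target: 'p'
Scanning left to right: s[0]='c', s[1]='p'
First match at index: 1


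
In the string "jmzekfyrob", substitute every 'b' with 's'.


Input string: 'jmzekfyrob'
Operation: replace 'b' with 's'
Positions of 'b': 9
After replacement: jmzekfyros


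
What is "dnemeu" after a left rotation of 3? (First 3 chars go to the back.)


Input: 'dnemeu', shift = 3
Operation: split at index 3 and swap parts
Front part s[0:3] = 'dne'
Back part s[3:] = 'meu'
Rotated = back + front = 'meu' + 'dne'
Result: meudne


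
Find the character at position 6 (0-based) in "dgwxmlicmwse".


Input string: 'dgwxmlicmwse'
Operation: get character at index 6
Index mapping: s[0]='d', s[1]='g', s[2]='w', s[3]='x', s[4]='m', s[5]='l', s[6]='i'
Result: 'i'


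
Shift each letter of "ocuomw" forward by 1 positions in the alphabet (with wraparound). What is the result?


Input: 'ocuomw', shift = 1
Operation: for each letter, (position + 1) mod 26
Mapping: 'o'(14+1=15)->'p', 'c'(2+1=3)->'d', 'u'(20+1=21)->'v', 'o'(14+1=15)->'p', 'm'(12+1=13)->'n', 'w'(22+1=23)->'x'
Result: pdvpnx


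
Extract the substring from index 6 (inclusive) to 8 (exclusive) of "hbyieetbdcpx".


Input string: 'hbyieetbdcpx'
Operation: slice [6:8]
Extract characters: s[6]='t', s[7]='b'
Result: tb


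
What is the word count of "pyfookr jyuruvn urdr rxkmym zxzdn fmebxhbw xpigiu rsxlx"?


Input string: 'pyfookr jyuruvn urdr rxkmym zxzdn fmebxhbw xpigiu rsxlx'
Operation: split by spaces
Words found: 'pyfookr', 'jyuruvn', 'urdr', 'rxkmym', 'zxzdn', 'fmebxhbw', 'xpigiu', 'rsxlx'
Word count: 8


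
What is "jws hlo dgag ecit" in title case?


Input string: 'jws hlo dgag ecit'
Operation: capitalize first letter of each word
Word transformations: 'jws'->'Jws', 'hlo'->'Hlo', 'dgag'->'Dgag', 'ecit'->'Ecit'
Result: Jws Hlo Dgag Ecit


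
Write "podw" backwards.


Input string: 'podw'
Operation: reverse character order
Original order: 'p' -> 'o' -> 'd' -> 'w'
Reversed order: 'w' -> 'd' -> 'o' -> 'p'
Result: wdop


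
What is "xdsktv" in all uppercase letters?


Input string: 'xdsktv'
Operation: convert each letter to uppercase
Mapping: 'x'->'X', 'd'->'D', 's'->'S', 'k'->'K', 't'->'T', 'v'->'V'
Result: XDSKTV


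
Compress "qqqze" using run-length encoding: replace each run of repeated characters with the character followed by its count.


Input: 'qqqze'
Operation: identify consecutive runs
Runs: 'qqq' -> q3, 'z' -> z1, 'e' -> e1
Encoded: q3z1e1


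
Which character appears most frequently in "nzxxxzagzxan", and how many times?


Input: 'nzxxxzagzxan'
Operation: tally each character
Counts: 'a':2, 'g':1, 'n':2, 'x':4, 'z':3
Maximum: 'x' appears 4 times
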